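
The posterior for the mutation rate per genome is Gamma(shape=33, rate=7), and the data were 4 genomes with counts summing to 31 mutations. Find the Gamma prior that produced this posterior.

A Gamma(α, β) prior (rate parametrization) on a Poisson rate with n observations summing to S gives posterior Gamma(α+S, β+n).
So α = 33 − 31 = 2 and β = 7 − 4 = 3.

Gamma(shape=2, rate=3)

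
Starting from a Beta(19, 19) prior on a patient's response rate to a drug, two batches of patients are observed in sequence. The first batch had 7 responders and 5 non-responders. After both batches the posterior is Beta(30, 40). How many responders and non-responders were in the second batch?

4 responders and 16 non-responders

Sequential conjugate updates are equivalent to a single update on the pooled data, so total successes = posterior α − prior α and total failures = posterior β − prior β.
Total across both batches: 30−19=11 responders, 40−19=21 non-responders.
Subtract the first batch: 11−7=4 responders and 21−5=16 non-responders.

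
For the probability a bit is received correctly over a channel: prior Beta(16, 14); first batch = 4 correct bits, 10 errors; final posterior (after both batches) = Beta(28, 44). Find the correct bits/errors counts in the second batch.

Because Beta–binomial updating is additive in the counts, the combined data contributed (α_post−α_prior, β_post−β_prior) successes and failures.
Total across both batches: 28−16=12 correct bits, 44−14=30 errors.
Subtract the first batch: 12−4=8 correct bits and 30−10=20 errors.

8 correct bits and 20 errors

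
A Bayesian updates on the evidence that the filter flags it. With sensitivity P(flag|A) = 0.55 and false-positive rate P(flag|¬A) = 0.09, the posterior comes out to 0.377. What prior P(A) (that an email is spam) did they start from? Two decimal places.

In odds form, posterior odds = prior odds × likelihood ratio, so prior odds = posterior odds ÷ LR.
Posterior odds = 0.377/(1−0.377) = 0.6051. LR = 0.55/0.09 = 6.1111.
Prior odds = 0.6051/6.1111 = 0.0990, so P(A) = 0.0990/(1+0.0990) ≈ 0.09.

P(A) = 0.09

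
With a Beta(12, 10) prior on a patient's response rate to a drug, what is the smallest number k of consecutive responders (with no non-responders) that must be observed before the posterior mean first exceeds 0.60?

k = 4

After k responders and 0 non-responders the posterior is Beta(12+k, 10), with mean (12+k)/(12+10+k).
Set (12+k)/(22+k) > 0.60 and solve: k > (0.60·22 − 12)/(1 − 0.60) = 3.000.
The smallest integer exceeding 3.000 is 4, and checking k=4: (16)/(26) = 0.6154 > 0.60.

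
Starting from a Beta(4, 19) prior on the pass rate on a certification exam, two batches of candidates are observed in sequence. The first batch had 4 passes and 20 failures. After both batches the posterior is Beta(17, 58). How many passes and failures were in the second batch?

Sequential conjugate updates are equivalent to a single update on the pooled data, so total successes = posterior α − prior α and total failures = posterior β − prior β.
Total across both batches: 17−4=13 passes, 58−19=39 failures.
Subtract the first batch: 13−4=9 passes and 39−20=19 failures.

9 passes and 19 failures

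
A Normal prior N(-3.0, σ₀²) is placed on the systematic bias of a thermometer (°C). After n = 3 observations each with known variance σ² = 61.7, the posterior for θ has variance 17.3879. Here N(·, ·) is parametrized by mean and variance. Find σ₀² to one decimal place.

σ₀² = 112.5

Posterior precision equals prior precision plus data precision: 1/σ_n² = 1/σ₀² + n/σ².
So 1/σ₀² = 1/17.3879 − 3/61.7 = 0.057511 − 0.048622 = 0.008889.
Hence σ₀² = 1/0.008889 ≈ 112.5.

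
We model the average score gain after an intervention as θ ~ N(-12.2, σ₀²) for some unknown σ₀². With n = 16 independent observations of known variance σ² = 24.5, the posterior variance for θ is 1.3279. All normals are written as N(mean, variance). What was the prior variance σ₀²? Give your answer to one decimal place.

σ₀² = 10.0

For the Normal–Normal model with known σ², precisions add: τ_n = τ₀ + n/σ².
So 1/σ₀² = 1/1.3279 − 16/24.5 = 0.753069 − 0.653061 = 0.100008.
Hence σ₀² = 1/0.100008 ≈ 10.0.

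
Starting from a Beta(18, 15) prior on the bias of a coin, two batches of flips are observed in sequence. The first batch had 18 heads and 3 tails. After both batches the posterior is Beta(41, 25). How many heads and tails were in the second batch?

Sequential conjugate updates are equivalent to a single update on the pooled data, so total successes = posterior α − prior α and total failures = posterior β − prior β.
Total across both batches: 41−18=23 heads, 25−15=10 tails.
Subtract the first batch: 23−18=5 heads and 10−3=7 tails.

5 heads and 7 tails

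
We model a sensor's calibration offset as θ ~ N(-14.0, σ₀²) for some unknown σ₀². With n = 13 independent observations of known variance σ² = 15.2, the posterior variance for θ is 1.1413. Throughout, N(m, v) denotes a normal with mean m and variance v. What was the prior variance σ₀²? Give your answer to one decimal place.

σ₀² = 47.8

For the Normal–Normal model with known σ², precisions add: τ_n = τ₀ + n/σ².
So 1/σ₀² = 1/1.1413 − 13/15.2 = 0.876194 − 0.855263 = 0.020931.
Hence σ₀² = 1/0.020931 ≈ 47.8.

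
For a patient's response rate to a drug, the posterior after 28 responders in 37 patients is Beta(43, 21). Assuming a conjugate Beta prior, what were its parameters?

A Beta(α, β) prior with s successes and f failures in binomial data gives a Beta(α+s, β+f) posterior.
Subtract the data counts: 43−28=15, 21−9=12.

Beta(15, 12)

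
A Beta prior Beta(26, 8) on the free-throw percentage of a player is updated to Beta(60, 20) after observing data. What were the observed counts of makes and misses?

Under Beta–binomial conjugacy the posterior parameters are (a+s, b+f).
Match parameters: s=60−26=34, f=20−8=12.

34 makes and 12 misses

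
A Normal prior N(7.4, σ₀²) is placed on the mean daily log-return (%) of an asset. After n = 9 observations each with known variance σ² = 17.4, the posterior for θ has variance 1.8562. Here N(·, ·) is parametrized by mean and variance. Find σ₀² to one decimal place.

Posterior precision equals prior precision plus data precision: 1/σ_n² = 1/σ₀² + n/σ².
So 1/σ₀² = 1/1.8562 − 9/17.4 = 0.538735 − 0.517241 = 0.021494.
Hence σ₀² = 1/0.021494 ≈ 46.5.

σ₀² = 46.5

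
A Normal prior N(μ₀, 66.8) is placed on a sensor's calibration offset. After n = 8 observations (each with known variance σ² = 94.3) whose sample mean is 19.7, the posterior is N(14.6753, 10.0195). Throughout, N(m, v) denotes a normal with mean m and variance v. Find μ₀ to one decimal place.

μ₀ = -13.8

The posterior mean is a precision-weighted average: μ_n = (τ₀μ₀ + τ_data·x̄)/(τ₀+τ_data), with τ₀=1/σ₀² and τ_data=n/σ².
Here τ₀ = 1/66.8 = 0.014970 and τ_data = 8/94.3 = 0.084836, so τ_n = 0.099806.
Rearranging for μ₀: μ₀ = (μ_n·τ_n − τ_data·x̄)/τ₀ = (14.6753·0.099806 − 0.084836·19.7) / 0.014970 = -0.206586/0.014970 ≈ -13.8.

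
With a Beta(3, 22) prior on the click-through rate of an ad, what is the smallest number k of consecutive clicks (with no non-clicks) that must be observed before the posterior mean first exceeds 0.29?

k = 6

After k clicks and 0 non-clicks the posterior is Beta(3+k, 22), with mean (3+k)/(3+22+k).
Set (3+k)/(25+k) > 0.29 and solve: k > (0.29·25 − 3)/(1 − 0.29) = 5.986.
The smallest integer exceeding 5.986 is 6.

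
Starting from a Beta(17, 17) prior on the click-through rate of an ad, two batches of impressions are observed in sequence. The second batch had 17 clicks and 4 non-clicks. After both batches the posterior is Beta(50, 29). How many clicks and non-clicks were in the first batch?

Sequential conjugate updates are equivalent to a single update on the pooled data, so total successes = posterior α − prior α and total failures = posterior β − prior β.
Total across both batches: 50−17=33 clicks, 29−17=12 non-clicks.
Subtract the second batch: 33−17=16 clicks and 12−4=8 non-clicks.

16 clicks and 8 non-clicks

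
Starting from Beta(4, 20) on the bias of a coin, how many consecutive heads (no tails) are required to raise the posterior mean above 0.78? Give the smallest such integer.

After k heads and 0 tails the posterior is Beta(4+k, 20), with mean (4+k)/(4+20+k).
Set (4+k)/(24+k) > 0.78 and solve: k > (0.78·24 − 4)/(1 − 0.78) = 66.909.
The smallest integer exceeding 66.909 is 67.

k = 67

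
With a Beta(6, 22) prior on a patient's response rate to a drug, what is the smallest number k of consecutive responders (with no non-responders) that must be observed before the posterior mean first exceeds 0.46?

After k responders and 0 non-responders the posterior is Beta(6+k, 22), with mean (6+k)/(6+22+k).
Set (6+k)/(28+k) > 0.46 and solve: k > (0.46·28 − 6)/(1 − 0.46) = 12.741.
The smallest integer exceeding 12.741 is 13.

k = 13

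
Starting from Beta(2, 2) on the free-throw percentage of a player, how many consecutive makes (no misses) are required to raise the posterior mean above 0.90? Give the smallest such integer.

After k makes and 0 misses the posterior is Beta(2+k, 2), with mean (2+k)/(2+2+k).
Set (2+k)/(4+k) > 0.90 and solve: k > (0.90·4 − 2)/(1 − 0.90) = 16.000.
The smallest integer exceeding 16.000 is 17.

k = 17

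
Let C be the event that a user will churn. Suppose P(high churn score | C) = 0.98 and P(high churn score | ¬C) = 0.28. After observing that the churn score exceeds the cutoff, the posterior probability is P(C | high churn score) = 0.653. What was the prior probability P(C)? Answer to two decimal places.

P(C) = 0.35

Bayes' rule in odds form gives O(C|E) = O(C)·[P(E|C)/P(E|¬C)], hence O(C) = O(C|E)/LR.
Posterior odds = 0.653/(1−0.653) = 1.8818. LR = 0.98/0.28 = 3.5000.
Prior odds = 1.8818/3.5000 = 0.5377, so P(C) = 0.5377/(1+0.5377) ≈ 0.35.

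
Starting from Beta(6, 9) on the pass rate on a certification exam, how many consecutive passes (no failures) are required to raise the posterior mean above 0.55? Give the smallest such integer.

After k passes and 0 failures the posterior is Beta(6+k, 9), with mean (6+k)/(6+9+k).
Set (6+k)/(15+k) > 0.55 and solve: k > (0.55·15 − 6)/(1 − 0.55) = 5.000.
The smallest integer exceeding 5.000 is 6.

k = 6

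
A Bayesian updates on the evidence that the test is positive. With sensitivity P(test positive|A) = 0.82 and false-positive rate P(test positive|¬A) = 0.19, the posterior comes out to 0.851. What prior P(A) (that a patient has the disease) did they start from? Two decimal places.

P(A) = 0.57

Bayes' rule in odds form gives O(A|E) = O(A)·[P(E|A)/P(E|¬A)], hence O(A) = O(A|E)/LR.
Posterior odds = 0.851/(1−0.851) = 5.7114. LR = 0.82/0.19 = 4.3158.
Prior odds = 5.7114/4.3158 = 1.3234, so P(A) = 1.3234/(1+1.3234) ≈ 0.57.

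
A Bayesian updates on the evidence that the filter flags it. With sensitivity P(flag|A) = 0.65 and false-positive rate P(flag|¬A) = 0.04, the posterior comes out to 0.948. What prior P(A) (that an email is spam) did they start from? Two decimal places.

P(A) = 0.53

In odds form, posterior odds = prior odds × likelihood ratio, so prior odds = posterior odds ÷ LR.
Posterior odds = 0.948/(1−0.948) = 18.2308. LR = 0.65/0.04 = 16.2500.
Prior odds = 18.2308/16.2500 = 1.1219, so P(A) = 1.1219/(1+1.1219) ≈ 0.53.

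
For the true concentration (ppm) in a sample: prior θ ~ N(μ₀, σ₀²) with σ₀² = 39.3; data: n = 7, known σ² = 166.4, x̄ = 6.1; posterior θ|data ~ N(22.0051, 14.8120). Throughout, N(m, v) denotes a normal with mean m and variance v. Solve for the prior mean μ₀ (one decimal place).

With known observation variance, the Normal–Normal posterior has precision τ_n = τ₀ + n/σ² and mean μ_n = (τ₀μ₀ + (n/σ²)x̄)/τ_n.
Here τ₀ = 1/39.3 = 0.025445 and τ_data = 7/166.4 = 0.042067, so τ_n = 0.067512.
Rearranging for μ₀: μ₀ = (μ_n·τ_n − τ_data·x̄)/τ₀ = (22.0051·0.067512 − 0.042067·6.1) / 0.025445 = 1.229000/0.025445 ≈ 48.3.

μ₀ = 48.3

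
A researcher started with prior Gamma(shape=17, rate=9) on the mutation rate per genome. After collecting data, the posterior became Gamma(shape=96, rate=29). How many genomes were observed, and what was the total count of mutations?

Gamma–Poisson conjugacy: posterior shape = α + Σxᵢ, posterior rate = β + n.
Matching: Σxᵢ = 96 − 17 = 79 and n = 29 − 9 = 20.

n = 20 genomes with total 79 mutations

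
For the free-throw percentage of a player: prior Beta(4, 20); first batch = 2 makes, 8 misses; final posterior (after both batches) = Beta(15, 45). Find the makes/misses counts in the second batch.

Because Beta–binomial updating is additive in the counts, the combined data contributed (α_post−α_prior, β_post−β_prior) successes and failures.
Total across both batches: 15−4=11 makes, 45−20=25 misses.
Subtract the first batch: 11−2=9 makes and 25−8=17 misses.

9 makes and 17 misses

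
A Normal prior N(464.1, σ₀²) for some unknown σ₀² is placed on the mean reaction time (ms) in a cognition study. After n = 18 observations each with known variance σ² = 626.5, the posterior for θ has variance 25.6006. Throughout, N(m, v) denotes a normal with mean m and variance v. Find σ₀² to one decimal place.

σ₀² = 96.8

Posterior precision equals prior precision plus data precision: 1/σ_n² = 1/σ₀² + n/σ².
So 1/σ₀² = 1/25.6006 − 18/626.5 = 0.039062 − 0.028731 = 0.010331.
Hence σ₀² = 1/0.010331 ≈ 96.8.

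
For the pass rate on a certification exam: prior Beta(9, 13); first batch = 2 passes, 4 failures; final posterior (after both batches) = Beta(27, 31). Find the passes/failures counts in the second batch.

16 passes and 14 failures

Sequential conjugate updates are equivalent to a single update on the pooled data, so total successes = posterior α − prior α and total failures = posterior β − prior β.
Total across both batches: 27−9=18 passes, 31−13=18 failures.
Subtract the first batch: 18−2=16 passes and 18−4=14 failures.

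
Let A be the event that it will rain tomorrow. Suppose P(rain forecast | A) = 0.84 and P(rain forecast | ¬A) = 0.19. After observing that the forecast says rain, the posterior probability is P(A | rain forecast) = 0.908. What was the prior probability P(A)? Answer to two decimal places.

Bayes' rule in odds form gives O(A|E) = O(A)·[P(E|A)/P(E|¬A)], hence O(A) = O(A|E)/LR.
Posterior odds = 0.908/(1−0.908) = 9.8696. LR = 0.84/0.19 = 4.4211.
Prior odds = 9.8696/4.4211 = 2.2324, so P(A) = 2.2324/(1+2.2324) ≈ 0.69.

P(A) = 0.69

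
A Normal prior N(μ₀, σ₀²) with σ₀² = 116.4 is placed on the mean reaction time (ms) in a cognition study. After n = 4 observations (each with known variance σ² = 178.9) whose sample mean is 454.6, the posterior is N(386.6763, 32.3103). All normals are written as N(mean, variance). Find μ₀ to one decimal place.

With known observation variance, the Normal–Normal posterior has precision τ_n = τ₀ + n/σ² and mean μ_n = (τ₀μ₀ + (n/σ²)x̄)/τ_n.
Here τ₀ = 1/116.4 = 0.008591 and τ_data = 4/178.9 = 0.022359, so τ_n = 0.030950.
Rearranging for μ₀: μ₀ = (μ_n·τ_n − τ_data·x̄)/τ₀ = (386.6763·0.030950 − 0.022359·454.6) / 0.008591 = 1.803230/0.008591 ≈ 209.9.

μ₀ = 209.9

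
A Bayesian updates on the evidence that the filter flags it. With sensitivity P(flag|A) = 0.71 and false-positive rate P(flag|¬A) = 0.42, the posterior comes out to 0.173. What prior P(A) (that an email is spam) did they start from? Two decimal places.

In odds form, posterior odds = prior odds × likelihood ratio, so prior odds = posterior odds ÷ LR.
Posterior odds = 0.173/(1−0.173) = 0.2092. LR = 0.71/0.42 = 1.6905.
Prior odds = 0.2092/1.6905 = 0.1238, so P(A) = 0.1238/(1+0.1238) ≈ 0.11.

P(A) = 0.11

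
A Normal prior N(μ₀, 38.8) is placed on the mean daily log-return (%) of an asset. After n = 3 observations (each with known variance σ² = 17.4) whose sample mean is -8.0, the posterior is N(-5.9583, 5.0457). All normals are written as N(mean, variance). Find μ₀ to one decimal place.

μ₀ = 7.7

The posterior mean is a precision-weighted average: μ_n = (τ₀μ₀ + τ_data·x̄)/(τ₀+τ_data), with τ₀=1/σ₀² and τ_data=n/σ².
Here τ₀ = 1/38.8 = 0.025773 and τ_data = 3/17.4 = 0.172414, so τ_n = 0.198187.
Rearranging for μ₀: μ₀ = (μ_n·τ_n − τ_data·x̄)/τ₀ = (-5.9583·0.198187 − 0.172414·-8.0) / 0.025773 = 0.198454/0.025773 ≈ 7.7.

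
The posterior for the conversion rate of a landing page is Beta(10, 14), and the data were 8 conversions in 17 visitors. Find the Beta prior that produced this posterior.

Beta(2, 5)

Under Beta–binomial conjugacy the posterior parameters are (a+s, b+f).
So a = 10 − 8 = 2 and b = 14 − 9 = 5.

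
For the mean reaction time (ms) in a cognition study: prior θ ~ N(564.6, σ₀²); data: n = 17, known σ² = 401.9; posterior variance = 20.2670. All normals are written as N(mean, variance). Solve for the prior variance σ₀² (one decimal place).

σ₀² = 142.0

Posterior precision equals prior precision plus data precision: 1/σ_n² = 1/σ₀² + n/σ².
So 1/σ₀² = 1/20.2670 − 17/401.9 = 0.049341 − 0.042299 = 0.007042.
Hence σ₀² = 1/0.007042 ≈ 142.0.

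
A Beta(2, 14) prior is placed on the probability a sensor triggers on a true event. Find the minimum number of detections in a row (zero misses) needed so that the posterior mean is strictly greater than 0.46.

k = 10

After k detections and 0 misses the posterior is Beta(2+k, 14), with mean (2+k)/(2+14+k).
Set (2+k)/(16+k) > 0.46 and solve: k > (0.46·16 − 2)/(1 − 0.46) = 9.926.
The smallest integer exceeding 9.926 is 10, and checking k=10: (12)/(26) = 0.4615 > 0.46.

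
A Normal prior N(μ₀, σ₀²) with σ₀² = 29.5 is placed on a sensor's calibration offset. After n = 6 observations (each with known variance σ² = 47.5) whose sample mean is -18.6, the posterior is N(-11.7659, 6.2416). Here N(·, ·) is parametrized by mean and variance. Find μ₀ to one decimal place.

μ₀ = 13.7

The posterior mean is a precision-weighted average: μ_n = (τ₀μ₀ + τ_data·x̄)/(τ₀+τ_data), with τ₀=1/σ₀² and τ_data=n/σ².
Here τ₀ = 1/29.5 = 0.033898 and τ_data = 6/47.5 = 0.126316, so τ_n = 0.160214.
Rearranging for μ₀: μ₀ = (μ_n·τ_n − τ_data·x̄)/τ₀ = (-11.7659·0.160214 − 0.126316·-18.6) / 0.033898 = 0.464416/0.033898 ≈ 13.7.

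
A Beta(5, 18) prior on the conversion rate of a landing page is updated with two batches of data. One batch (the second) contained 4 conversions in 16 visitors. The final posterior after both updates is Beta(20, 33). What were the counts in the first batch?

11 conversions and 3 bounces

Because Beta–binomial updating is additive in the counts, the combined data contributed (α_post−α_prior, β_post−β_prior) successes and failures.
Total across both batches: 20−5=15 conversions, 33−18=15 bounces.
Subtract the second batch: 15−4=11 conversions and 15−12=3 bounces.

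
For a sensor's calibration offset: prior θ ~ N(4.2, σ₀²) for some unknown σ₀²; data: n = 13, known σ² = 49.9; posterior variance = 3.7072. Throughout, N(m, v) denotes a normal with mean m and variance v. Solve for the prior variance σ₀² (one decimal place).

Posterior precision equals prior precision plus data precision: 1/σ_n² = 1/σ₀² + n/σ².
So 1/σ₀² = 1/3.7072 − 13/49.9 = 0.269745 − 0.260521 = 0.009224.
Hence σ₀² = 1/0.009224 ≈ 108.4.

σ₀² = 108.4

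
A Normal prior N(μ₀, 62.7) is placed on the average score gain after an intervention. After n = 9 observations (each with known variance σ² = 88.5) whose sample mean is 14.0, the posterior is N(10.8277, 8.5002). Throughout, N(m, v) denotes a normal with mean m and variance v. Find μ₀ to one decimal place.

The posterior mean is a precision-weighted average: μ_n = (τ₀μ₀ + τ_data·x̄)/(τ₀+τ_data), with τ₀=1/σ₀² and τ_data=n/σ².
Here τ₀ = 1/62.7 = 0.015949 and τ_data = 9/88.5 = 0.101695, so τ_n = 0.117644.
Rearranging for μ₀: μ₀ = (μ_n·τ_n − τ_data·x̄)/τ₀ = (10.8277·0.117644 − 0.101695·14.0) / 0.015949 = -0.149916/0.015949 ≈ -9.4.

μ₀ = -9.4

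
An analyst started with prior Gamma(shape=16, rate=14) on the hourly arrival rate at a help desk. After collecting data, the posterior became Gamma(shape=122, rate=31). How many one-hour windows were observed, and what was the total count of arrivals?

Gamma–Poisson conjugacy: posterior shape = α + Σxᵢ, posterior rate = β + n.
Matching: Σxᵢ = 122 − 16 = 106 and n = 31 − 14 = 17.

n = 17 one-hour windows with total 106 arrivals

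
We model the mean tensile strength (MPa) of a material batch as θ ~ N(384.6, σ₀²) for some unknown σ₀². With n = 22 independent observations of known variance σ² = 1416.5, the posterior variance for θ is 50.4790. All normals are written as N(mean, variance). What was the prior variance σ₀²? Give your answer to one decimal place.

σ₀² = 233.7

For the Normal–Normal model with known σ², precisions add: τ_n = τ₀ + n/σ².
So 1/σ₀² = 1/50.4790 − 22/1416.5 = 0.019810 − 0.015531 = 0.004279.
Hence σ₀² = 1/0.004279 ≈ 233.7.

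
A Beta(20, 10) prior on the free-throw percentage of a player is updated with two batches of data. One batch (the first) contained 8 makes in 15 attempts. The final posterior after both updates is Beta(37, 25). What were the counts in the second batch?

9 makes and 8 misses

Sequential conjugate updates are equivalent to a single update on the pooled data, so total successes = posterior α − prior α and total failures = posterior β − prior β.
Total across both batches: 37−20=17 makes, 25−10=15 misses.
Subtract the first batch: 17−8=9 makes and 15−7=8 misses.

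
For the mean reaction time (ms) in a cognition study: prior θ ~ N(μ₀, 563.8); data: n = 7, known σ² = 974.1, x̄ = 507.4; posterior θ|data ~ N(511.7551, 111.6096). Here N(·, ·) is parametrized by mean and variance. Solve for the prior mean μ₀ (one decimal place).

With known observation variance, the Normal–Normal posterior has precision τ_n = τ₀ + n/σ² and mean μ_n = (τ₀μ₀ + (n/σ²)x̄)/τ_n.
Here τ₀ = 1/563.8 = 0.001774 and τ_data = 7/974.1 = 0.007186, so τ_n = 0.008960.
Rearranging for μ₀: μ₀ = (μ_n·τ_n − τ_data·x̄)/τ₀ = (511.7551·0.008960 − 0.007186·507.4) / 0.001774 = 0.939149/0.001774 ≈ 529.4.

μ₀ = 529.4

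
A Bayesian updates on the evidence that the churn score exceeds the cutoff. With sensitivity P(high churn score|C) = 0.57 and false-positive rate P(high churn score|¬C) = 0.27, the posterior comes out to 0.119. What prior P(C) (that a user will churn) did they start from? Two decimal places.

In odds form, posterior odds = prior odds × likelihood ratio, so prior odds = posterior odds ÷ LR.
Posterior odds = 0.119/(1−0.119) = 0.1351. LR = 0.57/0.27 = 2.1111.
Prior odds = 0.1351/2.1111 = 0.0640, so P(C) = 0.0640/(1+0.0640) ≈ 0.06.

P(C) = 0.06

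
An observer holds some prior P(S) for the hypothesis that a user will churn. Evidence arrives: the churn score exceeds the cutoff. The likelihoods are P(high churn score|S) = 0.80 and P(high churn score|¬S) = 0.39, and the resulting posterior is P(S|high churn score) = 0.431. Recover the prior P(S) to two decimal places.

In odds form, posterior odds = prior odds × likelihood ratio, so prior odds = posterior odds ÷ LR.
Posterior odds = 0.431/(1−0.431) = 0.7575. LR = 0.80/0.39 = 2.0513.
Prior odds = 0.7575/2.0513 = 0.3693, so P(S) = 0.3693/(1+0.3693) ≈ 0.27.

P(S) = 0.27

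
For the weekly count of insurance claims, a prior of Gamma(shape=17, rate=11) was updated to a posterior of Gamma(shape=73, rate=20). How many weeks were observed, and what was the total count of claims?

n = 9 weeks with total 56 claims

Gamma–Poisson conjugacy: posterior shape = α + Σxᵢ, posterior rate = β + n.
Matching: Σxᵢ = 73 − 17 = 56 and n = 20 − 11 = 9.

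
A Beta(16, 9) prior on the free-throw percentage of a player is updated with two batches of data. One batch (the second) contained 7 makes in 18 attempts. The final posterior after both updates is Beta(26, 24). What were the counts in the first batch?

Because Beta–binomial updating is additive in the counts, the combined data contributed (α_post−α_prior, β_post−β_prior) successes and failures.
Total across both batches: 26−16=10 makes, 24−9=15 misses.
Subtract the second batch: 10−7=3 makes and 15−11=4 misses.

3 makes and 4 misses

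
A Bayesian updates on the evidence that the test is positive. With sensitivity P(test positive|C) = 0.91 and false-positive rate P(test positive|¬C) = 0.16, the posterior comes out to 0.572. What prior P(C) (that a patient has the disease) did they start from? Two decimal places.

Bayes' rule in odds form gives O(C|E) = O(C)·[P(E|C)/P(E|¬C)], hence O(C) = O(C|E)/LR.
Posterior odds = 0.572/(1−0.572) = 1.3364. LR = 0.91/0.16 = 5.6875.
Prior odds = 1.3364/5.6875 = 0.2350, so P(C) = 0.2350/(1+0.2350) ≈ 0.19.

P(C) = 0.19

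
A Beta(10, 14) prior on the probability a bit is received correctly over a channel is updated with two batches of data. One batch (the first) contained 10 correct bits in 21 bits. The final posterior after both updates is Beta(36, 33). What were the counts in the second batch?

16 correct bits and 8 errors

Sequential conjugate updates are equivalent to a single update on the pooled data, so total successes = posterior α − prior α and total failures = posterior β − prior β.
Total across both batches: 36−10=26 correct bits, 33−14=19 errors.
Subtract the first batch: 26−10=16 correct bits and 19−11=8 errors.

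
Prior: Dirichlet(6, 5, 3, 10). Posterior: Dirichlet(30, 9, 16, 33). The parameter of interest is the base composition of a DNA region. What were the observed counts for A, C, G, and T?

counts (24, 4, 13, 23)

For a Dirichlet(α) prior with multinomial counts c, the posterior is Dirichlet(α + c) componentwise.
Counts are posterior − prior componentwise: 30−6=24, 9−5=4, 16−3=13, 33−10=23.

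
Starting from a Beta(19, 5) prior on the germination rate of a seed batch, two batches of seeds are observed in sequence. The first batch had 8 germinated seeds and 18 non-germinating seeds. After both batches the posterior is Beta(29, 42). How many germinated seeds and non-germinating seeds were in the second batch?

Sequential conjugate updates are equivalent to a single update on the pooled data, so total successes = posterior α − prior α and total failures = posterior β − prior β.
Total across both batches: 29−19=10 germinated seeds, 42−5=37 non-germinating seeds.
Subtract the first batch: 10−8=2 germinated seeds and 37−18=19 non-germinating seeds.

2 germinated seeds and 19 non-germinating seeds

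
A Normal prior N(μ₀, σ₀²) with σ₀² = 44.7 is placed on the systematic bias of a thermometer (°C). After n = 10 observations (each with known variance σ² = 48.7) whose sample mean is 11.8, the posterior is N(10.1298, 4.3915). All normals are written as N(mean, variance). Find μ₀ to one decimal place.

With known observation variance, the Normal–Normal posterior has precision τ_n = τ₀ + n/σ² and mean μ_n = (τ₀μ₀ + (n/σ²)x̄)/τ_n.
Here τ₀ = 1/44.7 = 0.022371 and τ_data = 10/48.7 = 0.205339, so τ_n = 0.227710.
Rearranging for μ₀: μ₀ = (μ_n·τ_n − τ_data·x̄)/τ₀ = (10.1298·0.227710 − 0.205339·11.8) / 0.022371 = -0.116343/0.022371 ≈ -5.2.

μ₀ = -5.2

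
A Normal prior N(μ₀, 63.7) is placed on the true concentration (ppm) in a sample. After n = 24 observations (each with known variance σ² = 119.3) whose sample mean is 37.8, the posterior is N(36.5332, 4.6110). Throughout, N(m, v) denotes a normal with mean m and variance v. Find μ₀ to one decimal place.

With known observation variance, the Normal–Normal posterior has precision τ_n = τ₀ + n/σ² and mean μ_n = (τ₀μ₀ + (n/σ²)x̄)/τ_n.
Here τ₀ = 1/63.7 = 0.015699 and τ_data = 24/119.3 = 0.201174, so τ_n = 0.216873.
Rearranging for μ₀: μ₀ = (μ_n·τ_n − τ_data·x̄)/τ₀ = (36.5332·0.216873 − 0.201174·37.8) / 0.015699 = 0.318687/0.015699 ≈ 20.3.

μ₀ = 20.3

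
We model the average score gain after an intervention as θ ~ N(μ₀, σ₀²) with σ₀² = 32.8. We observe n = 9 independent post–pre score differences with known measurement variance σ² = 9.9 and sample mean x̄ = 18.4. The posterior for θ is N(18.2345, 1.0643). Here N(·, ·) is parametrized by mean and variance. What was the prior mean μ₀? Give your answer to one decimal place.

With known observation variance, the Normal–Normal posterior has precision τ_n = τ₀ + n/σ² and mean μ_n = (τ₀μ₀ + (n/σ²)x̄)/τ_n.
Here τ₀ = 1/32.8 = 0.030488 and τ_data = 9/9.9 = 0.909091, so τ_n = 0.939579.
Rearranging for μ₀: μ₀ = (μ_n·τ_n − τ_data·x̄)/τ₀ = (18.2345·0.939579 − 0.909091·18.4) / 0.030488 = 0.405479/0.030488 ≈ 13.3.

μ₀ = 13.3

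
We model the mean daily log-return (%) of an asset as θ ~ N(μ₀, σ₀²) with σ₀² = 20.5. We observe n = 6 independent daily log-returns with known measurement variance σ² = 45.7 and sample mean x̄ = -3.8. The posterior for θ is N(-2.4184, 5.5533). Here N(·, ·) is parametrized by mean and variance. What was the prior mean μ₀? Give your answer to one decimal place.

With known observation variance, the Normal–Normal posterior has precision τ_n = τ₀ + n/σ² and mean μ_n = (τ₀μ₀ + (n/σ²)x̄)/τ_n.
Here τ₀ = 1/20.5 = 0.048780 and τ_data = 6/45.7 = 0.131291, so τ_n = 0.180071.
Rearranging for μ₀: μ₀ = (μ_n·τ_n − τ_data·x̄)/τ₀ = (-2.4184·0.180071 − 0.131291·-3.8) / 0.048780 = 0.063422/0.048780 ≈ 1.3.

μ₀ = 1.3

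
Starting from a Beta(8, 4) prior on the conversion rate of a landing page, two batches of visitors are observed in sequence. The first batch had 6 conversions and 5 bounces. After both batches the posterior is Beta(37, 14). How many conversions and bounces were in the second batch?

23 conversions and 5 bounces

Sequential conjugate updates are equivalent to a single update on the pooled data, so total successes = posterior α − prior α and total failures = posterior β − prior β.
Total across both batches: 37−8=29 conversions, 14−4=10 bounces.
Subtract the first batch: 29−6=23 conversions and 10−5=5 bounces.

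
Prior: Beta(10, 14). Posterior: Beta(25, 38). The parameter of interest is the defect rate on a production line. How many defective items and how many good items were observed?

Under Beta–binomial conjugacy the posterior parameters are (α+s, β+f).
So s = 25 − 10 = 15 and f = 38 − 14 = 24.

15 defective items and 24 good items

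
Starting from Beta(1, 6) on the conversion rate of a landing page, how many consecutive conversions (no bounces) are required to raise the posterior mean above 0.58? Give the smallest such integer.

k = 8

After k conversions and 0 bounces the posterior is Beta(1+k, 6), with mean (1+k)/(1+6+k).
Set (1+k)/(7+k) > 0.58 and solve: k > (0.58·7 − 1)/(1 − 0.58) = 7.286.
The smallest integer exceeding 7.286 is 8.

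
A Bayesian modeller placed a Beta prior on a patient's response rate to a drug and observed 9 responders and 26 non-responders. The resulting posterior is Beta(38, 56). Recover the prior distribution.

Beta(29, 30)

Under Beta–binomial conjugacy the posterior parameters are (α+s, β+f).
Subtract the data counts: 38−9=29, 56−26=30.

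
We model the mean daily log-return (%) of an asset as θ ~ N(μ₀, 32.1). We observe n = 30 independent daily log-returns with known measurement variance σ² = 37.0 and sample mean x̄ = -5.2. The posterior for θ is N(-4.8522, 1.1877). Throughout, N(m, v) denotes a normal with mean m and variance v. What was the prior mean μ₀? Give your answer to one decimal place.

The posterior mean is a precision-weighted average: μ_n = (τ₀μ₀ + τ_data·x̄)/(τ₀+τ_data), with τ₀=1/σ₀² and τ_data=n/σ².
Here τ₀ = 1/32.1 = 0.031153 and τ_data = 30/37.0 = 0.810811, so τ_n = 0.841964.
Rearranging for μ₀: μ₀ = (μ_n·τ_n − τ_data·x̄)/τ₀ = (-4.8522·0.841964 − 0.810811·-5.2) / 0.031153 = 0.130839/0.031153 ≈ 4.2.

μ₀ = 4.2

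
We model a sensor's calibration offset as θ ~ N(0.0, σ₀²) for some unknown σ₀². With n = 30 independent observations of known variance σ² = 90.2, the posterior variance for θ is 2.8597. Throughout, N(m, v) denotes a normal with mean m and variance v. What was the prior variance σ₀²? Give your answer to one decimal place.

For the Normal–Normal model with known σ², precisions add: τ_n = τ₀ + n/σ².
So 1/σ₀² = 1/2.8597 − 30/90.2 = 0.349687 − 0.332594 = 0.017093.
Hence σ₀² = 1/0.017093 ≈ 58.5.

σ₀² = 58.5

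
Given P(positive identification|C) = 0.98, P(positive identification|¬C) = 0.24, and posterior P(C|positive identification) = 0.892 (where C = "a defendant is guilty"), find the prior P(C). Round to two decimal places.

In odds form, posterior odds = prior odds × likelihood ratio, so prior odds = posterior odds ÷ LR.
Posterior odds = 0.892/(1−0.892) = 8.2593. LR = 0.98/0.24 = 4.0833.
Prior odds = 8.2593/4.0833 = 2.0227, so P(C) = 2.0227/(1+2.0227) ≈ 0.67.

P(C) = 0.67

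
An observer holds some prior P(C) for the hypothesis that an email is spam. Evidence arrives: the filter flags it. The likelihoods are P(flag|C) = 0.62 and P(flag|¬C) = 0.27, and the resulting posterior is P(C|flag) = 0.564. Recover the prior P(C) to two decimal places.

Bayes' rule in odds form gives O(C|E) = O(C)·[P(E|C)/P(E|¬C)], hence O(C) = O(C|E)/LR.
Posterior odds = 0.564/(1−0.564) = 1.2936. LR = 0.62/0.27 = 2.2963.
Prior odds = 1.2936/2.2963 = 0.5633, so P(C) = 0.5633/(1+0.5633) ≈ 0.36.

P(C) = 0.36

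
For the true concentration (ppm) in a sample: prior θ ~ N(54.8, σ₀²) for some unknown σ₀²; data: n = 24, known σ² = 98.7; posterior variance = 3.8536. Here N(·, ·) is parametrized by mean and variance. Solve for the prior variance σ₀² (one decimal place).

Posterior precision equals prior precision plus data precision: 1/σ_n² = 1/σ₀² + n/σ².
So 1/σ₀² = 1/3.8536 − 24/98.7 = 0.259498 − 0.243161 = 0.016337.
Hence σ₀² = 1/0.016337 ≈ 61.2.

σ₀² = 61.2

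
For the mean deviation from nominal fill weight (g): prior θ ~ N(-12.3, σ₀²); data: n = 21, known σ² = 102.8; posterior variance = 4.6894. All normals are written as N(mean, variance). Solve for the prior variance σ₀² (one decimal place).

For the Normal–Normal model with known σ², precisions add: τ_n = τ₀ + n/σ².
So 1/σ₀² = 1/4.6894 − 21/102.8 = 0.213247 − 0.204280 = 0.008967.
Hence σ₀² = 1/0.008967 ≈ 111.5.

σ₀² = 111.5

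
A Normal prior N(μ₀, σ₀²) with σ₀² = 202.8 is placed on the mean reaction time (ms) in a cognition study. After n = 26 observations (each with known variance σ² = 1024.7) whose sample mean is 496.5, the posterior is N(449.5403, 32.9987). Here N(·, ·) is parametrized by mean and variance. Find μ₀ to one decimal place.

With known observation variance, the Normal–Normal posterior has precision τ_n = τ₀ + n/σ² and mean μ_n = (τ₀μ₀ + (n/σ²)x̄)/τ_n.
Here τ₀ = 1/202.8 = 0.004931 and τ_data = 26/1024.7 = 0.025373, so τ_n = 0.030304.
Rearranging for μ₀: μ₀ = (μ_n·τ_n − τ_data·x̄)/τ₀ = (449.5403·0.030304 − 0.025373·496.5) / 0.004931 = 1.025175/0.004931 ≈ 207.9.

μ₀ = 207.9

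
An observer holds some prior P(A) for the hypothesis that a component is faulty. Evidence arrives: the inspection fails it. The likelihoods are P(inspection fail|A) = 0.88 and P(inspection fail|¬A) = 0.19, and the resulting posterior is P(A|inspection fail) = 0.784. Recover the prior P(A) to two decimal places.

Bayes' rule in odds form gives O(A|E) = O(A)·[P(E|A)/P(E|¬A)], hence O(A) = O(A|E)/LR.
Posterior odds = 0.784/(1−0.784) = 3.6296. LR = 0.88/0.19 = 4.6316.
Prior odds = 3.6296/4.6316 = 0.7837, so P(A) = 0.7837/(1+0.7837) ≈ 0.44.

P(A) = 0.44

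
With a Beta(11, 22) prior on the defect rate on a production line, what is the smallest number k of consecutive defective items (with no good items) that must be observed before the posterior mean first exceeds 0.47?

After k defective items and 0 good items the posterior is Beta(11+k, 22), with mean (11+k)/(11+22+k).
Set (11+k)/(33+k) > 0.47 and solve: k > (0.47·33 − 11)/(1 − 0.47) = 8.509.
The smallest integer exceeding 8.509 is 9, and checking k=9: (20)/(42) = 0.4762 > 0.47.

k = 9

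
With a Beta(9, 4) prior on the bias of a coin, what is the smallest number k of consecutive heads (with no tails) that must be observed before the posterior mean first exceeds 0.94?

k = 54

After k heads and 0 tails the posterior is Beta(9+k, 4), with mean (9+k)/(9+4+k).
Set (9+k)/(13+k) > 0.94 and solve: k > (0.94·13 − 9)/(1 − 0.94) = 53.667.
The smallest integer exceeding 53.667 is 54.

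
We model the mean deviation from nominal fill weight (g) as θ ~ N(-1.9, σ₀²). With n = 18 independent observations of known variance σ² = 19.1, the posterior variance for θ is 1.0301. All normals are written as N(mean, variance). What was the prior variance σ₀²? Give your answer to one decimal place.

σ₀² = 35.2

Posterior precision equals prior precision plus data precision: 1/σ_n² = 1/σ₀² + n/σ².
So 1/σ₀² = 1/1.0301 − 18/19.1 = 0.970780 − 0.942408 = 0.028372.
Hence σ₀² = 1/0.028372 ≈ 35.2.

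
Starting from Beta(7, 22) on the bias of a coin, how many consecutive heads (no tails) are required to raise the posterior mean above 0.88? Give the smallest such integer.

k = 155

After k heads and 0 tails the posterior is Beta(7+k, 22), with mean (7+k)/(7+22+k).
Set (7+k)/(29+k) > 0.88 and solve: k > (0.88·29 − 7)/(1 − 0.88) = 154.333.
The smallest integer exceeding 154.333 is 155.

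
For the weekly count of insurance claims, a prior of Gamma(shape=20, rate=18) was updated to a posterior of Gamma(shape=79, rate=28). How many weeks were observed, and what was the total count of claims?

A Gamma(α, β) prior (rate parametrization) on a Poisson rate with n observations summing to S gives posterior Gamma(α+S, β+n).
Matching: Σxᵢ = 79 − 20 = 59 and n = 28 − 18 = 10.

n = 10 weeks with total 59 claims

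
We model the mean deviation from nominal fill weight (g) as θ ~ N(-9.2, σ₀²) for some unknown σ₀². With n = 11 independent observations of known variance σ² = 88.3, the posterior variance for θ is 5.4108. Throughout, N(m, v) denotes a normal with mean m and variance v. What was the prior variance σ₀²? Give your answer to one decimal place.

Posterior precision equals prior precision plus data precision: 1/σ_n² = 1/σ₀² + n/σ².
So 1/σ₀² = 1/5.4108 − 11/88.3 = 0.184816 − 0.124575 = 0.060241.
Hence σ₀² = 1/0.060241 ≈ 16.6.

σ₀² = 16.6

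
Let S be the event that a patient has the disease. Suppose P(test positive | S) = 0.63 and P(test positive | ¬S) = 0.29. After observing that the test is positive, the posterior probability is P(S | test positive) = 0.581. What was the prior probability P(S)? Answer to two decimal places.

Bayes' rule in odds form gives O(S|E) = O(S)·[P(E|S)/P(E|¬S)], hence O(S) = O(S|E)/LR.
Posterior odds = 0.581/(1−0.581) = 1.3866. LR = 0.63/0.29 = 2.1724.
Prior odds = 1.3866/2.1724 = 0.6383, so P(S) = 0.6383/(1+0.6383) ≈ 0.39.

P(S) = 0.39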